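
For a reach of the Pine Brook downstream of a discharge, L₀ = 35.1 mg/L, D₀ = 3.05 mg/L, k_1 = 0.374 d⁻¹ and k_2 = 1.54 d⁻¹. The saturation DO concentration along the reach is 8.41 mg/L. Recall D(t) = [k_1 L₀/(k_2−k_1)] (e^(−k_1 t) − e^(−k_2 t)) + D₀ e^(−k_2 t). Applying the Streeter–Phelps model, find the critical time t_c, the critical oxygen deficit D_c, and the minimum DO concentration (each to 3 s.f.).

t_c ≈ 0.943 d; D_c ≈ 5.99 mg/L; min DO ≈ 2.42 mg/L

At the critical point dD/dt = 0, so k_1 L₀ e^(−k_1 t) = k_2 D. Substituting D(t) from the Streeter–Phelps equation and solving for t gives
t_c = ln[(k_2/k_1)(1 − D₀(k_2−k_1)/(k_1 L₀))] / (k_2−k_1).
Here k_2−k_1 = 1.166 d⁻¹ and 1 − D₀(k_2−k_1)/(k_1 L₀) = 1 − 3.05×1.166/(0.374×35.1) = 0.7291, so
t_c = ln(4.118 × 0.7291) / 1.166 = 1.099 / 1.166 = 0.9428 d.
L(t_c) = L₀ e^(−k_1 t_c) = 35.1 × 0.7028 = 24.67 mg/L, and at the critical point k_2 D_c = k_1 L, so D_c = (0.374/1.54) × 24.67 = 5.991 mg/L.
Minimum DO = C_s − D_c = 8.41 − 5.991 = 2.419 mg/L.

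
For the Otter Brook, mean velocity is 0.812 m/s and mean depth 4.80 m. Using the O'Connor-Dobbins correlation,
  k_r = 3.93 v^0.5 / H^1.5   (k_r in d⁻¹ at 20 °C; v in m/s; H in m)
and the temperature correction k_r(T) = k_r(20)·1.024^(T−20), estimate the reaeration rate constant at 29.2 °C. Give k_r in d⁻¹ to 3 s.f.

k_r(20) = 3.93 × 0.812^0.5 / 4.80^1.5 = 3.93 × 0.9011 / 10.52 = 0.3368 d⁻¹.
k_r(29.2) = 0.3368 × 1.024^(29.2−20) = 0.3368 × 1.244 = 0.4189 d⁻¹.

k_r ≈ 0.419 d⁻¹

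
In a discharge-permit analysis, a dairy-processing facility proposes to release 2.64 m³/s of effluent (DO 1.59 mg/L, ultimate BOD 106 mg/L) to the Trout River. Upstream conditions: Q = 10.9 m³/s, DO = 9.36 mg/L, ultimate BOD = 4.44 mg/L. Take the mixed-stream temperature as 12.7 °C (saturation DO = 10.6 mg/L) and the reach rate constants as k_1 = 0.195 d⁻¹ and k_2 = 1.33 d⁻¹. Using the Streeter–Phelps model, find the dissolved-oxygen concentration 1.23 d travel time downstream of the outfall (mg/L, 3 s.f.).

Mixed DO = (10.9×9.36 + 2.64×1.59)/(10.9+2.64) = 106.2/13.54 = 7.845 mg/L.
Mixed L₀ = (10.9×4.44 + 2.64×106)/(13.54) = 328.2/13.54 = 24.24 mg/L.
Initial deficit D₀ = C_s − DO₀ = 10.6 − 7.845 = 2.755 mg/L.
D(1.23) = [0.195×24.24/(1.33−0.195)](e^(−0.195×1.23) − e^(−1.33×1.23)) + 2.755 e^(−1.33×1.23)
= 4.165 × (0.7867 − 0.1948) + 2.755 × 0.1948 = 3.002 mg/L.
DO = 10.6 − 3.002 = 7.598 mg/L.

DO ≈ 7.60 mg/L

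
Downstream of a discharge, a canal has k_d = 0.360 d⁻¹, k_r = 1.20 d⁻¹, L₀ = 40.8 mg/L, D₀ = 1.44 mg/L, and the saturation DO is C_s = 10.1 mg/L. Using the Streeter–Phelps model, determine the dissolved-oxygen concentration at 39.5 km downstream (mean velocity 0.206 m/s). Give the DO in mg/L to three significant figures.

DO ≈ 3.35 mg/L

Travel time t = x/v = 39.5 km / (0.206 m/s) = 39500 m / 0.206 m/s = 191700 s = 2.219 d.
k_d L₀/(k_r−k_d) = 0.360×40.8/(1.20−0.360) = 14.69/0.8400 = 17.49 mg/L.
e^(−k_d t) = e^(−0.360×2.219) = 0.4498; e^(−k_r t) = e^(−1.20×2.219) = 0.06973.
D = 17.49 × (0.4498 − 0.06973) + 1.44 × 0.06973 = 6.646 + 0.1004 = 6.746 mg/L.
DO = C_s − D = 10.1 − 6.746 = 3.354 mg/L.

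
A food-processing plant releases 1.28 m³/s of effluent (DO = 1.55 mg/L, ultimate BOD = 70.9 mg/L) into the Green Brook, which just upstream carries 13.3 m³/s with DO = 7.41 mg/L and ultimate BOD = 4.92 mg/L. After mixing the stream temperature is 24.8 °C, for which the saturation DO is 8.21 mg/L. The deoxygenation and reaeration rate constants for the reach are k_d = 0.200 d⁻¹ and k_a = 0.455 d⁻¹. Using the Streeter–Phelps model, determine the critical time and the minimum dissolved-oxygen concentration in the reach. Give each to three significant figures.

Mixed DO = (13.3×7.41 + 1.28×1.55)/(13.3+1.28) = 100.5/14.58 = 6.896 mg/L.
Mixed L₀ = (13.3×4.92 + 1.28×70.9)/(14.58) = 156.2/14.58 = 10.71 mg/L.
Initial deficit D₀ = C_s − DO₀ = 8.21 − 6.896 = 1.314 mg/L.
t_c = (1/0.2550) ln[(0.455/0.200)(1 − 1.314×0.2550/(0.200×10.71))] = 3.922 × ln(1.919) = 2.556 d.
D_c = (0.200/0.455) × 10.71 × e^(−0.200×2.556) = 0.4396 × 10.71 × 0.5997 = 2.824 mg/L.
Minimum DO = 8.21 − 2.824 = 5.386 mg/L.

t_c ≈ 2.56 d; minimum DO ≈ 5.39 mg/L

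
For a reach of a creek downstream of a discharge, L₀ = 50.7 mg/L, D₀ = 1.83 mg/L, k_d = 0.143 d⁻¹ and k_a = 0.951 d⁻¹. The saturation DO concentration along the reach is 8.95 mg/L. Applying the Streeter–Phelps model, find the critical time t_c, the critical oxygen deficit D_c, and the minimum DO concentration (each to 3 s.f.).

With k_a/k_d = 6.650 and 1 − D₀(k_a−k_d)/(k_d L₀) = 0.7961,
t_c = ln(6.650 × 0.7961) / (0.951 − 0.143) = ln(5.294) / 0.8080 = 1.667/0.8080 = 2.063 d.
D_c = (k_d/k_a) L₀ e^(−k_d t_c) = (0.143/0.951) × 50.7 × e^(−0.143×2.063) = 0.1504 × 50.7 × 0.7446 = 5.676 mg/L.
Minimum DO = C_s − D_c = 8.95 − 5.676 = 3.274 mg/L.

t_c ≈ 2.06 d; D_c ≈ 5.68 mg/L; min DO ≈ 3.27 mg/L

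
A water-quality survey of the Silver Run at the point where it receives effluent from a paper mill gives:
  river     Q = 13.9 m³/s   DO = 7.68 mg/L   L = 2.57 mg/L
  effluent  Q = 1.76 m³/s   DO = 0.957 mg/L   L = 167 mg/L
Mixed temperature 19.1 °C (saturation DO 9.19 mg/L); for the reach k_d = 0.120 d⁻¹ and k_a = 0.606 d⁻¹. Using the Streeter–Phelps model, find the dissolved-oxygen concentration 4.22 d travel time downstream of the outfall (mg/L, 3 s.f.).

Mixed DO = (13.9×7.68 + 1.76×0.957)/(13.9+1.76) = 108.4/15.66 = 6.924 mg/L.
Mixed L₀ = (13.9×2.57 + 1.76×167)/(15.66) = 329.6/15.66 = 21.05 mg/L.
Initial deficit D₀ = C_s − DO₀ = 9.19 − 6.924 = 2.266 mg/L.
D(4.22) = [0.120×21.05/(0.606−0.120)](e^(−0.120×4.22) − e^(−0.606×4.22)) + 2.266 e^(−0.606×4.22)
= 5.198 × (0.6027 − 0.07751) + 2.266 × 0.07751 = 2.905 mg/L.
DO = 9.19 − 2.905 = 6.285 mg/L.

DO ≈ 6.28 mg/L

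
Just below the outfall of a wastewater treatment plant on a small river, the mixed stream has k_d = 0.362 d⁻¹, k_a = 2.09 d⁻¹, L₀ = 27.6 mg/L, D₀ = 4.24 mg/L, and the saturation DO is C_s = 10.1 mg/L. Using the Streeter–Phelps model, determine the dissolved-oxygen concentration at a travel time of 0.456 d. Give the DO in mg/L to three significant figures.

DO ≈ 5.79 mg/L

k_d L₀/(k_a−k_d) = 0.362×27.6/(2.09−0.362) = 9.991/1.728 = 5.782 mg/L.
e^(−k_d t) = e^(−0.362×0.4560) = 0.8478; e^(−k_a t) = e^(−2.09×0.4560) = 0.3856.
D = 5.782 × (0.8478 − 0.3856) + 4.24 × 0.3856 = 2.673 + 1.635 = 4.308 mg/L.
DO = C_s − D = 10.1 − 4.308 = 5.792 mg/L.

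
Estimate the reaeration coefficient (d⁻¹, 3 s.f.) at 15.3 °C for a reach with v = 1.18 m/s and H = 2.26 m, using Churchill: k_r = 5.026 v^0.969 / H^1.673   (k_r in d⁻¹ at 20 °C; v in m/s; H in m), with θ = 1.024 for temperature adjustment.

k_r(20) = 5.026 × 1.18^0.969 / 2.26^1.673 = 5.026 × 1.174 / 3.912 = 1.508 d⁻¹.
k_r(15.3) = 1.508 × 1.024^(15.3−20) = 1.508 × 0.8945 = 1.349 d⁻¹.

k_r ≈ 1.35 d⁻¹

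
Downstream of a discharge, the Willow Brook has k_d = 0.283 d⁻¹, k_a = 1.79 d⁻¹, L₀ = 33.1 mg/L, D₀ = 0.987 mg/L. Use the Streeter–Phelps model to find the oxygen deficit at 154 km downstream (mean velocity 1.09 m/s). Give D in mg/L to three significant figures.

Travel time t = x/v = 154 km / (1.09 m/s) = 154000 m / 1.09 m/s = 141300 s = 1.635 d.
k_d L₀/(k_a−k_d) = 0.283×33.1/(1.79−0.283) = 9.367/1.507 = 6.216 mg/L.
e^(−k_d t) = e^(−0.283×1.635) = 0.6295; e^(−k_a t) = e^(−1.79×1.635) = 0.05355.
D = 6.216 × (0.6295 − 0.05355) + 0.987 × 0.05355 = 3.580 + 0.05286 = 3.633 mg/L.

D ≈ 3.63 mg/L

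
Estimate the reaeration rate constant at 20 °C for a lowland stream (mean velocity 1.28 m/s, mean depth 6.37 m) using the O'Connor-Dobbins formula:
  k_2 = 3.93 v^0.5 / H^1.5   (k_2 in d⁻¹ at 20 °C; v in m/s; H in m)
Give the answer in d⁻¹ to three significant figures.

k_2 ≈ 0.277 d⁻¹

k_2 = 3.93 × 1.28^0.5 / 6.37^1.5 = 3.93 × 1.131 / 16.08 = 0.2766 d⁻¹.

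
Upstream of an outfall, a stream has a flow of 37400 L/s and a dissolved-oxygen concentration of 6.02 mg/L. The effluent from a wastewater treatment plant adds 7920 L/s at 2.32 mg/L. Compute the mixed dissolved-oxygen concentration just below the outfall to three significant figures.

Flow-weighted mixing: C = (Q_r C_r + Q_w C_w)/(Q_r + Q_w)
= (37400×6.02 + 7920×2.32)/(37400 + 7920) = 243500/45320 = 5.373 mg/L.

5.37 mg/L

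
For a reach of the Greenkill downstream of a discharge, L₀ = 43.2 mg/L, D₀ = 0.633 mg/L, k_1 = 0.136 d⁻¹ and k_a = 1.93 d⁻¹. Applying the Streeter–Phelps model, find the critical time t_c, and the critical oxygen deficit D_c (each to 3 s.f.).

t_c ≈ 1.36 d; D_c ≈ 2.53 mg/L

t_c = [1/(k_a−k_1)] ln[(k_a/k_1)(1 − D₀(k_a−k_1)/(k_1 L₀))]
= [1/(1.93−0.136)] ln[(1.93/0.136)(1 − 0.633×1.794/(0.136×43.2))]
= (1/1.794) ln[14.19 × 0.8067] = 0.5574 × ln(11.45) = 0.5574 × 2.438 = 1.359 d.
L(t_c) = L₀ e^(−k_1 t_c) = 43.2 × 0.8313 = 35.91 mg/L, and at the critical point k_a D_c = k_1 L, so D_c = (0.136/1.93) × 35.91 = 2.530 mg/L.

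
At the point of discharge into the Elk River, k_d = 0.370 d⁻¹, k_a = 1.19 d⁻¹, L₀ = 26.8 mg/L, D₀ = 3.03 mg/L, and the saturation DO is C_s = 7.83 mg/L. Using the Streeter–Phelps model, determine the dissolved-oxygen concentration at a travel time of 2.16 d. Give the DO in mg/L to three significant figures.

k_d L₀/(k_a−k_d) = 0.370×26.8/(1.19−0.370) = 9.916/0.8200 = 12.09 mg/L.
e^(−k_d t) = e^(−0.370×2.160) = 0.4497; e^(−k_a t) = e^(−1.19×2.160) = 0.07650.
D = 12.09 × (0.4497 − 0.07650) + 3.03 × 0.07650 = 4.513 + 0.2318 = 4.745 mg/L.
DO = C_s − D = 7.83 − 4.745 = 3.085 mg/L.

DO ≈ 3.09 mg/L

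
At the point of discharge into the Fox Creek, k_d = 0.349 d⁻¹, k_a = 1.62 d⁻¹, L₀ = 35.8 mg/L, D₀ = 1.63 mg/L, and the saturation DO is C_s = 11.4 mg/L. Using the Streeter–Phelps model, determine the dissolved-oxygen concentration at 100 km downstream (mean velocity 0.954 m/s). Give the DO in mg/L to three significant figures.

DO ≈ 6.11 mg/L

Travel time t = x/v = 100 km / (0.954 m/s) = 100000 m / 0.954 m/s = 104800 s = 1.213 d.
k_d L₀/(k_a−k_d) = 0.349×35.8/(1.62−0.349) = 12.49/1.271 = 9.830 mg/L.
e^(−k_d t) = e^(−0.349×1.213) = 0.6548; e^(−k_a t) = e^(−1.62×1.213) = 0.1401.
D = 9.830 × (0.6548 − 0.1401) + 1.63 × 0.1401 = 5.060 + 0.2284 = 5.288 mg/L.
DO = C_s − D = 11.4 − 5.288 = 6.112 mg/L.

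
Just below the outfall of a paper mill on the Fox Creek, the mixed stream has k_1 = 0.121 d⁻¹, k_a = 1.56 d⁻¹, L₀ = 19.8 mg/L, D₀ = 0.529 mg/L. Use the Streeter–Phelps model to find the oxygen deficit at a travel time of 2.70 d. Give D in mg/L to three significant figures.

k_1 L₀/(k_a−k_1) = 0.121×19.8/(1.56−0.121) = 2.396/1.439 = 1.665 mg/L.
e^(−k_1 t) = e^(−0.121×2.700) = 0.7213; e^(−k_a t) = e^(−1.56×2.700) = 0.01482.
D = 1.665 × (0.7213 − 0.01482) + 0.529 × 0.01482 = 1.176 + 0.007838 = 1.184 mg/L.

D ≈ 1.18 mg/L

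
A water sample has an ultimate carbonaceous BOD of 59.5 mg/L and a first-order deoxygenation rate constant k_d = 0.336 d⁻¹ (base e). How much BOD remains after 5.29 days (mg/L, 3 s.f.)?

L_t = L₀ e^(−k_d t) = 59.5 × e^(−0.336×5.29) = 59.5 × 0.1691 = 10.06 mg/L.

L ≈ 10.1 mg/L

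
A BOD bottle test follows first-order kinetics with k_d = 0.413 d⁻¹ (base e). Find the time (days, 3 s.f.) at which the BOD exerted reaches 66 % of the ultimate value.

y/L₀ = 1 − e^(−k_d t) = 0.66 ⇒ e^(−k_d t) = 0.340
t = −ln(0.340) / 0.413 = 1.079 / 0.413 = 2.612 d.

t ≈ 2.61 d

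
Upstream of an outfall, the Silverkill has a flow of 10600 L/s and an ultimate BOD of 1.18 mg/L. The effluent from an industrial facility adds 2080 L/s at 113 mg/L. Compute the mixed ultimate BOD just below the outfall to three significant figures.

Flow-weighted mixing: C = (Q_r C_r + Q_w C_w)/(Q_r + Q_w)
= (10600×1.18 + 2080×113)/(10600 + 2080) = 247500/12680 = 19.52 mg/L.

19.5 mg/L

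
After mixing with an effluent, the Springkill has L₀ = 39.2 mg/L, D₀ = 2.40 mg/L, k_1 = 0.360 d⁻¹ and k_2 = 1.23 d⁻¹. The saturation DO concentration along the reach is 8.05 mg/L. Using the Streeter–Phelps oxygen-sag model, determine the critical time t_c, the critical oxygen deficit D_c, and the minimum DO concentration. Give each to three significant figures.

t_c ≈ 1.23 d; D_c ≈ 7.37 mg/L; min DO ≈ 0.677 mg/L

At the critical point dD/dt = 0, so k_1 L₀ e^(−k_1 t) = k_2 D. Substituting D(t) from the Streeter–Phelps equation and solving for t gives
t_c = ln[(k_2/k_1)(1 − D₀(k_2−k_1)/(k_1 L₀))] / (k_2−k_1).
Here k_2−k_1 = 0.8700 d⁻¹ and 1 − D₀(k_2−k_1)/(k_1 L₀) = 1 − 2.40×0.8700/(0.360×39.2) = 0.8520, so
t_c = ln(3.417 × 0.8520) / 0.8700 = 1.069 / 0.8700 = 1.228 d.
D_c = (k_1/k_2) L₀ e^(−k_1 t_c) = (0.360/1.23) × 39.2 × e^(−0.360×1.228) = 0.2927 × 39.2 × 0.6426 = 7.373 mg/L.
Minimum DO = C_s − D_c = 8.05 − 7.373 = 0.6768 mg/L.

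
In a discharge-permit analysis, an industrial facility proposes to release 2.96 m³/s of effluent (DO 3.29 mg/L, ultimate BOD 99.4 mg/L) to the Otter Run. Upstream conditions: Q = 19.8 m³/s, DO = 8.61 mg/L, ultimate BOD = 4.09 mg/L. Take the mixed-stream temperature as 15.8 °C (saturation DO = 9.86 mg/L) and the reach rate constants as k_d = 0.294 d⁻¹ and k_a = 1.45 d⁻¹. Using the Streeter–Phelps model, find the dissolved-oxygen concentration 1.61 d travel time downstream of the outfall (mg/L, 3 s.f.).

DO ≈ 7.47 mg/L

Mixed DO = (19.8×8.61 + 2.96×3.29)/(19.8+2.96) = 180.2/22.76 = 7.918 mg/L.
Mixed L₀ = (19.8×4.09 + 2.96×99.4)/(22.76) = 375.2/22.76 = 16.49 mg/L.
Initial deficit D₀ = C_s − DO₀ = 9.86 − 7.918 = 1.942 mg/L.
D(1.61) = [0.294×16.49/(1.45−0.294)](e^(−0.294×1.61) − e^(−1.45×1.61)) + 1.942 e^(−1.45×1.61)
= 4.193 × (0.6229 − 0.09686) + 1.942 × 0.09686 = 2.394 mg/L.
DO = 9.86 − 2.394 = 7.466 mg/L.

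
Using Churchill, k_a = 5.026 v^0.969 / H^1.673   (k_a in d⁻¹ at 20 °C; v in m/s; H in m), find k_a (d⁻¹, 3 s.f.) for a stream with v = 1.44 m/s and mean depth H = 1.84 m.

k_a ≈ 2.58 d⁻¹

k_a = 5.026 × 1.44^0.969 / 1.84^1.673 = 5.026 × 1.424 / 2.774 = 2.580 d⁻¹.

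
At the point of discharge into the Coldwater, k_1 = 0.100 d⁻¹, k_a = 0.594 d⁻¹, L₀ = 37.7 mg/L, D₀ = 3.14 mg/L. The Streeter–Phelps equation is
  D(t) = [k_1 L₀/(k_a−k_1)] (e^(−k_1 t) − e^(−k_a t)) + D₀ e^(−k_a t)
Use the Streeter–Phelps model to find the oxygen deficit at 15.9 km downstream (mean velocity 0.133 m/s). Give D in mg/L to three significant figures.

Travel time t = x/v = 15.9 km / (0.133 m/s) = 15900 m / 0.133 m/s = 119500 s = 1.384 d.
k_1 L₀/(k_a−k_1) = 0.100×37.7/(0.594−0.100) = 3.770/0.4940 = 7.632 mg/L.
e^(−k_1 t) = e^(−0.100×1.384) = 0.8708; e^(−k_a t) = e^(−0.594×1.384) = 0.4396.
D = 7.632 × (0.8708 − 0.4396) + 3.14 × 0.4396 = 3.291 + 1.380 = 4.671 mg/L.

D ≈ 4.67 mg/L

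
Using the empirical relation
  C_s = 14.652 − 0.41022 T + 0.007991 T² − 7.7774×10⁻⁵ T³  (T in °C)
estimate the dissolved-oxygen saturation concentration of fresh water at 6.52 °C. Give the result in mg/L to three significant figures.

C_s ≈ 12.3 mg/L

C_s = 14.652 − 0.41022×6.52 + 0.007991×6.52² − 7.7774×10⁻⁵×6.52³ = 12.30 mg/L.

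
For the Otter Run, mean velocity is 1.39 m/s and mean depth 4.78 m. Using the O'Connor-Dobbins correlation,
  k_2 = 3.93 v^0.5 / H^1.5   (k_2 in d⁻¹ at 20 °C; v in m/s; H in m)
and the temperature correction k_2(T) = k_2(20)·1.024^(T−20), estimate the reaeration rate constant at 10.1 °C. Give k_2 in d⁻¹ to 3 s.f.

k_2(20) = 3.93 × 1.39^0.5 / 4.78^1.5 = 3.93 × 1.179 / 10.45 = 0.4434 d⁻¹.
k_2(10.1) = 0.4434 × 1.024^(10.1−20) = 0.4434 × 0.7907 = 0.3506 d⁻¹.

k_2 ≈ 0.351 d⁻¹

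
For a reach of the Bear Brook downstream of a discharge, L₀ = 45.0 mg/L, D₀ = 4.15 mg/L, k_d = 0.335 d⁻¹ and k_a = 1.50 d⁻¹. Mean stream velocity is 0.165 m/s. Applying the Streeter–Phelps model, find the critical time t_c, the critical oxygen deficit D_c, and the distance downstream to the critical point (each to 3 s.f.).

t_c ≈ 0.955 d; D_c ≈ 7.30 mg/L; x_c ≈ 13.6 km

With k_a/k_d = 4.478 and 1 − D₀(k_a−k_d)/(k_d L₀) = 0.6793,
t_c = ln(4.478 × 0.6793) / (1.50 − 0.335) = ln(3.042) / 1.165 = 1.112/1.165 = 0.9548 d.
D_c = (k_d/k_a) L₀ e^(−k_d t_c) = (0.335/1.50) × 45.0 × e^(−0.335×0.9548) = 0.2233 × 45.0 × 0.7262 = 7.299 mg/L.
x_c = v t_c = 0.165 m/s × 0.9548 d × 86400 s/d = 13610 m ≈ 13.6 km.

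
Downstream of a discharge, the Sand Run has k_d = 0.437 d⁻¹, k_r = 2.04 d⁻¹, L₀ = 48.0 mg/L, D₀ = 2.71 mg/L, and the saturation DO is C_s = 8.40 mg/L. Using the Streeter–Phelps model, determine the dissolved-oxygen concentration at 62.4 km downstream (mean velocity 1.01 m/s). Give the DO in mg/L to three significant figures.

DO ≈ 1.24 mg/L

Travel time t = x/v = 62.4 km / (1.01 m/s) = 62400 m / 1.01 m/s = 61780 s = 0.7151 d.
k_d L₀/(k_r−k_d) = 0.437×48.0/(2.04−0.437) = 20.98/1.603 = 13.09 mg/L.
e^(−k_d t) = e^(−0.437×0.7151) = 0.7316; e^(−k_r t) = e^(−2.04×0.7151) = 0.2325.
D = 13.09 × (0.7316 − 0.2325) + 2.71 × 0.2325 = 6.531 + 0.6302 = 7.161 mg/L.
DO = C_s − D = 8.40 − 7.161 = 1.239 mg/L.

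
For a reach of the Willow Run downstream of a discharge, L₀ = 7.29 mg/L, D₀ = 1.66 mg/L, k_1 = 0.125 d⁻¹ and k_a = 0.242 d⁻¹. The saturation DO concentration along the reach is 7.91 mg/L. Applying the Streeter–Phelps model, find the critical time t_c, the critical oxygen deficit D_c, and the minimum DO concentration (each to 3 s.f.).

t_c ≈ 3.60 d; D_c ≈ 2.40 mg/L; min DO ≈ 5.51 mg/L

With k_a/k_1 = 1.936 and 1 − D₀(k_a−k_1)/(k_1 L₀) = 0.7869,
t_c = ln(1.936 × 0.7869) / (0.242 − 0.125) = ln(1.523) / 0.1170 = 0.4209/0.1170 = 3.598 d.
D_c = (k_1/k_a) L₀ e^(−k_1 t_c) = (0.125/0.242) × 7.29 × e^(−0.125×3.598) = 0.5165 × 7.29 × 0.6378 = 2.402 mg/L.
Minimum DO = C_s − D_c = 7.91 − 2.402 = 5.508 mg/L.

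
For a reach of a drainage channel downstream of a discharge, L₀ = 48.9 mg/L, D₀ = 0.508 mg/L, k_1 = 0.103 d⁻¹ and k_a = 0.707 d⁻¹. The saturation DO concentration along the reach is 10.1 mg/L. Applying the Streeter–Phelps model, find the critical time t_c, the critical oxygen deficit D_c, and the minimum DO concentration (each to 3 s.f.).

t_c ≈ 3.09 d; D_c ≈ 5.18 mg/L; min DO ≈ 4.92 mg/L

At the critical point dD/dt = 0, so k_1 L₀ e^(−k_1 t) = k_a D. Substituting D(t) from the Streeter–Phelps equation and solving for t gives
t_c = ln[(k_a/k_1)(1 − D₀(k_a−k_1)/(k_1 L₀))] / (k_a−k_1).
Here k_a−k_1 = 0.6040 d⁻¹ and 1 − D₀(k_a−k_1)/(k_1 L₀) = 1 − 0.508×0.6040/(0.103×48.9) = 0.9391, so
t_c = ln(6.864 × 0.9391) / 0.6040 = 1.863 / 0.6040 = 3.085 d.
D_c = (k_1/k_a) L₀ e^(−k_1 t_c) = (0.103/0.707) × 48.9 × e^(−0.103×3.085) = 0.1457 × 48.9 × 0.7278 = 5.185 mg/L.
Minimum DO = C_s − D_c = 10.1 − 5.185 = 4.915 mg/L.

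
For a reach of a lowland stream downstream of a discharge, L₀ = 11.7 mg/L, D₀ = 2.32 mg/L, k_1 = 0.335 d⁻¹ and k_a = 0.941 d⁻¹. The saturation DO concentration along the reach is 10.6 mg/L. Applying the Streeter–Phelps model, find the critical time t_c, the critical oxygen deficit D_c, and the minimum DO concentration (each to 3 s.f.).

t_c ≈ 0.971 d; D_c ≈ 3.01 mg/L; min DO ≈ 7.59 mg/L

At the critical point dD/dt = 0, so k_1 L₀ e^(−k_1 t) = k_a D. Substituting D(t) from the Streeter–Phelps equation and solving for t gives
t_c = ln[(k_a/k_1)(1 − D₀(k_a−k_1)/(k_1 L₀))] / (k_a−k_1).
Here k_a−k_1 = 0.6060 d⁻¹ and 1 − D₀(k_a−k_1)/(k_1 L₀) = 1 − 2.32×0.6060/(0.335×11.7) = 0.6413, so
t_c = ln(2.809 × 0.6413) / 0.6060 = 0.5886 / 0.6060 = 0.9712 d.
L(t_c) = L₀ e^(−k_1 t_c) = 11.7 × 0.7223 = 8.451 mg/L, and at the critical point k_a D_c = k_1 L, so D_c = (0.335/0.941) × 8.451 = 3.008 mg/L.
Minimum DO = C_s − D_c = 10.6 − 3.008 = 7.592 mg/L.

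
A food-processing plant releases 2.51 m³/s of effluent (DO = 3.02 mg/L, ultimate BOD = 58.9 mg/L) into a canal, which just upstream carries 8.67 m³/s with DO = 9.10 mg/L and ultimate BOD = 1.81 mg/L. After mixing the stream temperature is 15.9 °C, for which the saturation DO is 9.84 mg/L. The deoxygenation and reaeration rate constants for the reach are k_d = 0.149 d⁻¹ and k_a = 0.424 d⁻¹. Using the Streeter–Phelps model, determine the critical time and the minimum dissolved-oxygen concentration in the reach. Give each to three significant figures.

Mixed DO = (8.67×9.10 + 2.51×3.02)/(8.67+2.51) = 86.48/11.18 = 7.735 mg/L.
Mixed L₀ = (8.67×1.81 + 2.51×58.9)/(11.18) = 163.5/11.18 = 14.63 mg/L.
Initial deficit D₀ = C_s − DO₀ = 9.84 − 7.735 = 2.105 mg/L.
t_c = (1/0.2750) ln[(0.424/0.149)(1 − 2.105×0.2750/(0.149×14.63))] = 3.636 × ln(2.090) = 2.680 d.
D_c = (0.149/0.424) × 14.63 × e^(−0.149×2.680) = 0.3514 × 14.63 × 0.6707 = 3.448 mg/L.
Minimum DO = 9.84 − 3.448 = 6.392 mg/L.

t_c ≈ 2.68 d; minimum DO ≈ 6.39 mg/L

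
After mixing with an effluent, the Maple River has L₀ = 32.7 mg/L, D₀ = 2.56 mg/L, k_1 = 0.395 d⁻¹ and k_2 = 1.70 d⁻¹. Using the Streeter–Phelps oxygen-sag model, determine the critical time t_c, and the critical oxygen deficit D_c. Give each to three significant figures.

t_c = [1/(k_2−k_1)] ln[(k_2/k_1)(1 − D₀(k_2−k_1)/(k_1 L₀))]
= [1/(1.70−0.395)] ln[(1.70/0.395)(1 − 2.56×1.305/(0.395×32.7))]
= (1/1.305) ln[4.304 × 0.7414] = 0.7663 × ln(3.191) = 0.7663 × 1.160 = 0.8891 d.
D_c = (k_1/k_2) L₀ e^(−k_1 t_c) = (0.395/1.70) × 32.7 × e^(−0.395×0.8891) = 0.2324 × 32.7 × 0.7039 = 5.348 mg/L.

t_c ≈ 0.889 d; D_c ≈ 5.35 mg/L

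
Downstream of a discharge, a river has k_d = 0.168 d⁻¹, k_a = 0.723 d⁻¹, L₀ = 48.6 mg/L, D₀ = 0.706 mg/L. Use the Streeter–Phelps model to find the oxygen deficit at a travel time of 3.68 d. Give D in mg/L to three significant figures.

k_d L₀/(k_a−k_d) = 0.168×48.6/(0.723−0.168) = 8.165/0.5550 = 14.71 mg/L.
e^(−k_d t) = e^(−0.168×3.680) = 0.5389; e^(−k_a t) = e^(−0.723×3.680) = 0.06990.
D = 14.71 × (0.5389 − 0.06990) + 0.706 × 0.06990 = 6.899 + 0.04935 = 6.949 mg/L.

D ≈ 6.95 mg/L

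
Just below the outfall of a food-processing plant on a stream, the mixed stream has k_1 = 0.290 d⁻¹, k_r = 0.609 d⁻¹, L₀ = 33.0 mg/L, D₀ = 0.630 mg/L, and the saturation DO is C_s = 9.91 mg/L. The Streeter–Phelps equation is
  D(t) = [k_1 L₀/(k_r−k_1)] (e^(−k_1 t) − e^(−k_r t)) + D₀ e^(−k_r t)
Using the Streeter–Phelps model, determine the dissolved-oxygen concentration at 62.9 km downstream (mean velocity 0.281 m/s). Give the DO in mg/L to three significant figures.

Travel time t = x/v = 62.9 km / (0.281 m/s) = 62900 m / 0.281 m/s = 223800 s = 2.591 d.
k_1 L₀/(k_r−k_1) = 0.290×33.0/(0.609−0.290) = 9.570/0.3190 = 30.00 mg/L.
e^(−k_1 t) = e^(−0.290×2.591) = 0.4717; e^(−k_r t) = e^(−0.609×2.591) = 0.2064.
D = 30.00 × (0.4717 − 0.2064) + 0.630 × 0.2064 = 7.959 + 0.1301 = 8.089 mg/L.
DO = C_s − D = 9.91 − 8.089 = 1.821 mg/L.

DO ≈ 1.82 mg/L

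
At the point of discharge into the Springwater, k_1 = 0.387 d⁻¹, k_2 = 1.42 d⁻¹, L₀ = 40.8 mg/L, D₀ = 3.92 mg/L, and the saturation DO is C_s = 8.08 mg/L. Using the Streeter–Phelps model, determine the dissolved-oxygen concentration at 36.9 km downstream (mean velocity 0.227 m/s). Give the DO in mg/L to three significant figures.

DO ≈ 1.49 mg/L

Travel time t = x/v = 36.9 km / (0.227 m/s) = 36900 m / 0.227 m/s = 162600 s = 1.881 d.
k_1 L₀/(k_2−k_1) = 0.387×40.8/(1.42−0.387) = 15.79/1.033 = 15.29 mg/L.
e^(−k_1 t) = e^(−0.387×1.881) = 0.4828; e^(−k_2 t) = e^(−1.42×1.881) = 0.06914.
D = 15.29 × (0.4828 − 0.06914) + 3.92 × 0.06914 = 6.323 + 0.2710 = 6.594 mg/L.
DO = C_s − D = 8.08 − 6.594 = 1.486 mg/L.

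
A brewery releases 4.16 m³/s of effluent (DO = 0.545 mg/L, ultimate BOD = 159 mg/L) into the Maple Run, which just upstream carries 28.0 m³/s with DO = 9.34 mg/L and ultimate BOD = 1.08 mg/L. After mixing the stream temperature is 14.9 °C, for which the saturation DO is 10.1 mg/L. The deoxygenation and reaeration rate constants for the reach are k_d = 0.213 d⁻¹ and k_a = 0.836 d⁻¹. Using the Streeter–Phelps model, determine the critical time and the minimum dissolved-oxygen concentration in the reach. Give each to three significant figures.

t_c ≈ 1.72 d; minimum DO ≈ 6.30 mg/L

Mixed DO = (28.0×9.34 + 4.16×0.545)/(28.0+4.16) = 263.8/32.16 = 8.202 mg/L.
Mixed L₀ = (28.0×1.08 + 4.16×159)/(32.16) = 691.7/32.16 = 21.51 mg/L.
Initial deficit D₀ = C_s − DO₀ = 10.1 − 8.202 = 1.898 mg/L.
t_c = (1/0.6230) ln[(0.836/0.213)(1 − 1.898×0.6230/(0.213×21.51))] = 1.605 × ln(2.912) = 1.716 d.
D_c = (0.213/0.836) × 21.51 × e^(−0.213×1.716) = 0.2548 × 21.51 × 0.6939 = 3.802 mg/L.
Minimum DO = 10.1 − 3.802 = 6.298 mg/L.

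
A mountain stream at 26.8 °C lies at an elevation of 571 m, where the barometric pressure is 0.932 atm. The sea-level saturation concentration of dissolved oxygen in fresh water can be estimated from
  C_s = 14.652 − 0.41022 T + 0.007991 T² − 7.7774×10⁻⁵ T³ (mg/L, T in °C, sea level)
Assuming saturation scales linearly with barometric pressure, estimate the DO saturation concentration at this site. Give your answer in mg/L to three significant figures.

C_s ≈ 7.36 mg/L

At sea level: C_s = 14.652 − 0.41022×26.8 + 0.007991×26.8² − 7.7774×10⁻⁵×26.8³ = 7.901 mg/L.
Pressure correction: C_s' = 7.901 × 0.932 = 7.363 mg/L.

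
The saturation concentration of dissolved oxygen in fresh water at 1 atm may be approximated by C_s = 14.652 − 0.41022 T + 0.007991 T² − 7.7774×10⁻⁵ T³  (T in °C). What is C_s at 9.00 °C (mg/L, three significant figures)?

C_s = 14.652 − 0.41022×9.00 + 0.007991×9.00² − 7.7774×10⁻⁵×9.00³ = 11.55 mg/L.

C_s ≈ 11.6 mg/L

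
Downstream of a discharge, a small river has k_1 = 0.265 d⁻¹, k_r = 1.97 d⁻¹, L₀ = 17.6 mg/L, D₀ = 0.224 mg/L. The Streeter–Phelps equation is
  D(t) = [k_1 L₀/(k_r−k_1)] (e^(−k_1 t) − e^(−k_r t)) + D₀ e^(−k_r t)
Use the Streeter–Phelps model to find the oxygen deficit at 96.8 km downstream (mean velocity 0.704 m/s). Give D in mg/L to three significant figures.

D ≈ 1.68 mg/L

Travel time t = x/v = 96.8 km / (0.704 m/s) = 96800 m / 0.704 m/s = 137500 s = 1.591 d.
k_1 L₀/(k_r−k_1) = 0.265×17.6/(1.97−0.265) = 4.664/1.705 = 2.735 mg/L.
e^(−k_1 t) = e^(−0.265×1.591) = 0.6559; e^(−k_r t) = e^(−1.97×1.591) = 0.04349.
D = 2.735 × (0.6559 − 0.04349) + 0.224 × 0.04349 = 1.675 + 0.009743 = 1.685 mg/L.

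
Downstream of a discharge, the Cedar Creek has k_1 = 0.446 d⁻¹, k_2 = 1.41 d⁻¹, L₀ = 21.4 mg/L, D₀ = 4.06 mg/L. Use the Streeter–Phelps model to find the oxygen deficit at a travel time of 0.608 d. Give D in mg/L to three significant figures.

k_1 L₀/(k_2−k_1) = 0.446×21.4/(1.41−0.446) = 9.544/0.9640 = 9.901 mg/L.
e^(−k_1 t) = e^(−0.446×0.6080) = 0.7625; e^(−k_2 t) = e^(−1.41×0.6080) = 0.4243.
D = 9.901 × (0.7625 − 0.4243) + 4.06 × 0.4243 = 3.348 + 1.723 = 5.071 mg/L.

D ≈ 5.07 mg/L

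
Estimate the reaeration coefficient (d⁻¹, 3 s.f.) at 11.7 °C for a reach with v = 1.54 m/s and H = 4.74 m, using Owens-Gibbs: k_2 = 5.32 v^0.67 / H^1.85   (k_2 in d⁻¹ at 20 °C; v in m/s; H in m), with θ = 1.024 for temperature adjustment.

k_2 ≈ 0.328 d⁻¹

k_2(20) = 5.32 × 1.54^0.67 / 4.74^1.85 = 5.32 × 1.335 / 17.79 = 0.3994 d⁻¹.
k_2(11.7) = 0.3994 × 1.024^(11.7−20) = 0.3994 × 0.8213 = 0.3280 d⁻¹.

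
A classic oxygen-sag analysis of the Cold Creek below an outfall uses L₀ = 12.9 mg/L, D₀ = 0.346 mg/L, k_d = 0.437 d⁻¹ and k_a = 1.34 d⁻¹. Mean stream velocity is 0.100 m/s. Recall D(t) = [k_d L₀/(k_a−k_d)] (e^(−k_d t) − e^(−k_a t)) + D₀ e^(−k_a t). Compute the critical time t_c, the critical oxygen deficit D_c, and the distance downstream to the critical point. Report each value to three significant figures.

t_c ≈ 1.18 d; D_c ≈ 2.51 mg/L; x_c ≈ 10.2 km

At the critical point dD/dt = 0, so k_d L₀ e^(−k_d t) = k_a D. Substituting D(t) from the Streeter–Phelps equation and solving for t gives
t_c = ln[(k_a/k_d)(1 − D₀(k_a−k_d)/(k_d L₀))] / (k_a−k_d).
Here k_a−k_d = 0.9030 d⁻¹ and 1 − D₀(k_a−k_d)/(k_d L₀) = 1 − 0.346×0.9030/(0.437×12.9) = 0.9446, so
t_c = ln(3.066 × 0.9446) / 0.9030 = 1.063 / 0.9030 = 1.178 d.
L(t_c) = L₀ e^(−k_d t_c) = 12.9 × 0.5977 = 7.710 mg/L, and at the critical point k_a D_c = k_d L, so D_c = (0.437/1.34) × 7.710 = 2.515 mg/L.
x_c = v t_c = 0.100 m/s × 1.178 d × 86400 s/d = 10180 m ≈ 10.2 km.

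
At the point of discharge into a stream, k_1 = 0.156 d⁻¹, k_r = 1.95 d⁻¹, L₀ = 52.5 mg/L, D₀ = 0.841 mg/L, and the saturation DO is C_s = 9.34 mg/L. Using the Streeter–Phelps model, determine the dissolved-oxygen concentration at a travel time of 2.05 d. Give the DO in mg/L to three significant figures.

DO ≈ 6.09 mg/L

k_1 L₀/(k_r−k_1) = 0.156×52.5/(1.95−0.156) = 8.190/1.794 = 4.565 mg/L.
e^(−k_1 t) = e^(−0.156×2.050) = 0.7263; e^(−k_r t) = e^(−1.95×2.050) = 0.01836.
D = 4.565 × (0.7263 − 0.01836) + 0.841 × 0.01836 = 3.232 + 0.01544 = 3.247 mg/L.
DO = C_s − D = 9.34 − 3.247 = 6.093 mg/L.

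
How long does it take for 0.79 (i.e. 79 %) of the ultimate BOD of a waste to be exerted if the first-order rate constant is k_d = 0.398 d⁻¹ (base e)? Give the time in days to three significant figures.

t ≈ 3.92 d

y/L₀ = 1 − e^(−k_d t) = 0.79 ⇒ e^(−k_d t) = 0.210
t = −ln(0.210) / 0.398 = 1.561 / 0.398 = 3.921 d.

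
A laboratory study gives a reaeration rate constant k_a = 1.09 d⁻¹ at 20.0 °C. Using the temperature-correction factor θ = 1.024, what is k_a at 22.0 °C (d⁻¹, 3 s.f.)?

k_a(T₂) = k_a(T₁) · θ^(T₂−T₁) = 1.09 × 1.024^(22.0−20.0)
= 1.09 × 1.024^2.00 = 1.09 × 1.049 = 1.143 d⁻¹.

k_a ≈ 1.14 d⁻¹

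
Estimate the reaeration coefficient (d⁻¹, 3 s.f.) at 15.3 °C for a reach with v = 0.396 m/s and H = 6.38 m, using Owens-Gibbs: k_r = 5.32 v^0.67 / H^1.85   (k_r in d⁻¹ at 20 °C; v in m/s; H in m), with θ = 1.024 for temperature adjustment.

k_r(20) = 5.32 × 0.396^0.67 / 6.38^1.85 = 5.32 × 0.5376 / 30.83 = 0.09278 d⁻¹.
k_r(15.3) = 0.09278 × 1.024^(15.3−20) = 0.09278 × 0.8945 = 0.08299 d⁻¹.

k_r ≈ 0.0830 d⁻¹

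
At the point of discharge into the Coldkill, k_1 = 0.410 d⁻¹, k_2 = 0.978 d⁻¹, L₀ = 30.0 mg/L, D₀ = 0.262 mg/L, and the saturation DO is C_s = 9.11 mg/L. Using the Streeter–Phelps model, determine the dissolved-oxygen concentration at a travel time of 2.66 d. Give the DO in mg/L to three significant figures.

k_1 L₀/(k_2−k_1) = 0.410×30.0/(0.978−0.410) = 12.30/0.5680 = 21.65 mg/L.
e^(−k_1 t) = e^(−0.410×2.660) = 0.3360; e^(−k_2 t) = e^(−0.978×2.660) = 0.07416.
D = 21.65 × (0.3360 − 0.07416) + 0.262 × 0.07416 = 5.670 + 0.01943 = 5.690 mg/L.
DO = C_s − D = 9.11 − 5.690 = 3.420 mg/L.

DO ≈ 3.42 mg/L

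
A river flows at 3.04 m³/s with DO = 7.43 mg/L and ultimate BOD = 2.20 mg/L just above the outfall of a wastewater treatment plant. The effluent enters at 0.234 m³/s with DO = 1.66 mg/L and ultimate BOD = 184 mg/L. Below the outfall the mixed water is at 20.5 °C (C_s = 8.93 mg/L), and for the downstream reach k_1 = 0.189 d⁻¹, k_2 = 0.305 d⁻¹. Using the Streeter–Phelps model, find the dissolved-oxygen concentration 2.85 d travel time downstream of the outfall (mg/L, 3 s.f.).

DO ≈ 4.06 mg/L

Mixed DO = (3.04×7.43 + 0.234×1.66)/(3.04+0.234) = 22.98/3.274 = 7.018 mg/L.
Mixed L₀ = (3.04×2.20 + 0.234×184)/(3.274) = 49.74/3.274 = 15.19 mg/L.
Initial deficit D₀ = C_s − DO₀ = 8.93 − 7.018 = 1.912 mg/L.
D(2.85) = [0.189×15.19/(0.305−0.189)](e^(−0.189×2.85) − e^(−0.305×2.85)) + 1.912 e^(−0.305×2.85)
= 24.76 × (0.5835 − 0.4193) + 1.912 × 0.4193 = 4.868 mg/L.
DO = 8.93 − 4.868 = 4.062 mg/L.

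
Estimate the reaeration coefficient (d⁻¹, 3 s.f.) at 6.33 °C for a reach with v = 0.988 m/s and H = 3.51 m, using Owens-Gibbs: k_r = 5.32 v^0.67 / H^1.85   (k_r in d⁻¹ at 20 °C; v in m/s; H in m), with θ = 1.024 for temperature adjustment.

k_r(20) = 5.32 × 0.988^0.67 / 3.51^1.85 = 5.32 × 0.9919 / 10.21 = 0.5171 d⁻¹.
k_r(6.33) = 0.5171 × 1.024^(6.33−20) = 0.5171 × 0.7231 = 0.3739 d⁻¹.

k_r ≈ 0.374 d⁻¹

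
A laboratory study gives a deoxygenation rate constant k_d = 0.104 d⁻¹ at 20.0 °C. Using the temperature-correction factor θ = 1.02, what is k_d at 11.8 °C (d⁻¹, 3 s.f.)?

k_d(T₂) = k_d(T₁) · θ^(T₂−T₁) = 0.104 × 1.02^(11.8−20.0)
= 0.104 × 1.02^-8.20 = 0.104 × 0.8501 = 0.08841 d⁻¹.

k_d ≈ 0.0884 d⁻¹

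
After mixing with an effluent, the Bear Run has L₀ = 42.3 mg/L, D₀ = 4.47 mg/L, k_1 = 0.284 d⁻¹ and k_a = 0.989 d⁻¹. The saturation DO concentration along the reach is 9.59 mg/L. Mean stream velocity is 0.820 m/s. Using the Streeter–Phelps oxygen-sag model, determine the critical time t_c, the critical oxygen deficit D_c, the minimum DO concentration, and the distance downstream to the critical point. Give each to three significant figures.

t_c ≈ 1.34 d; D_c ≈ 8.31 mg/L; min DO ≈ 1.28 mg/L; x_c ≈ 94.8 km

At the critical point dD/dt = 0, so k_1 L₀ e^(−k_1 t) = k_a D. Substituting D(t) from the Streeter–Phelps equation and solving for t gives
t_c = ln[(k_a/k_1)(1 − D₀(k_a−k_1)/(k_1 L₀))] / (k_a−k_1).
Here k_a−k_1 = 0.7050 d⁻¹ and 1 − D₀(k_a−k_1)/(k_1 L₀) = 1 − 4.47×0.7050/(0.284×42.3) = 0.7377, so
t_c = ln(3.482 × 0.7377) / 0.7050 = 0.9435 / 0.7050 = 1.338 d.
D_c = (k_1/k_a) L₀ e^(−k_1 t_c) = (0.284/0.989) × 42.3 × e^(−0.284×1.338) = 0.2872 × 42.3 × 0.6838 = 8.306 mg/L.
Minimum DO = C_s − D_c = 9.59 − 8.306 = 1.284 mg/L.
x_c = v t_c = 0.820 m/s × 1.338 d × 86400 s/d = 94810 m ≈ 94.8 km.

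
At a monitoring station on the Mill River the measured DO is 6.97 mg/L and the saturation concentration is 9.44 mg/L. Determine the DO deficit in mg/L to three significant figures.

D ≈ 2.47 mg/L

D = C_s − C = 9.44 − 6.97 = 2.47 mg/L.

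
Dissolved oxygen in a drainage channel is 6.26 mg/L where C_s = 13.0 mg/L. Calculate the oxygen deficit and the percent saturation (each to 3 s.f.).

D ≈ 6.74 mg/L; 48.2 % saturation

D = C_s − C = 13.0 − 6.26 = 6.74 mg/L.
% saturation = 6.26/13.0 × 100 = 48.2 %.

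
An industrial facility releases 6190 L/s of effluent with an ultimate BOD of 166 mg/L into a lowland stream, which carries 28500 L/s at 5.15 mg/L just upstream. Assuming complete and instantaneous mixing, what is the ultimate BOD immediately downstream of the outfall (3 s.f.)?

33.9 mg/L

Flow-weighted mixing: C = (Q_r C_r + Q_w C_w)/(Q_r + Q_w)
= (28500×5.15 + 6190×166)/(28500 + 6190) = 1.174×10^6/34690 = 33.85 mg/L.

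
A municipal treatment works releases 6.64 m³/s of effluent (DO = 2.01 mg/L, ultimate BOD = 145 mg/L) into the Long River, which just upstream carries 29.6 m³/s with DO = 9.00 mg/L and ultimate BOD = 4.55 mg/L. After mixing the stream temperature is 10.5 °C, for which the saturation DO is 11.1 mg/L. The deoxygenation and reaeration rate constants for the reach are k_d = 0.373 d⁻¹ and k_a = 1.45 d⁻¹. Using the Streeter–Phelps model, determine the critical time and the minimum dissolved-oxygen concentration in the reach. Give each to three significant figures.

t_c ≈ 0.899 d; minimum DO ≈ 5.53 mg/L

Mixed DO = (29.6×9.00 + 6.64×2.01)/(29.6+6.64) = 279.7/36.24 = 7.719 mg/L.
Mixed L₀ = (29.6×4.55 + 6.64×145)/(36.24) = 1097/36.24 = 30.28 mg/L.
Initial deficit D₀ = C_s − DO₀ = 11.1 − 7.719 = 3.381 mg/L.
t_c = (1/1.077) ln[(1.45/0.373)(1 − 3.381×1.077/(0.373×30.28))] = 0.9285 × ln(2.634) = 0.8994 d.
D_c = (0.373/1.45) × 30.28 × e^(−0.373×0.8994) = 0.2572 × 30.28 × 0.7150 = 5.570 mg/L.
Minimum DO = 11.1 − 5.570 = 5.530 mg/L.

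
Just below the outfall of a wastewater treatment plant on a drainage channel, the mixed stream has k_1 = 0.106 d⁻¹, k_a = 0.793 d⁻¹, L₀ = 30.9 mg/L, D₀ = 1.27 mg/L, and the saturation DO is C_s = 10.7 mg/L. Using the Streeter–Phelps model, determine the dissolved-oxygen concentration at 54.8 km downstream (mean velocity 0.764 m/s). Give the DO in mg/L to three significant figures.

DO ≈ 8.14 mg/L

Travel time t = x/v = 54.8 km / (0.764 m/s) = 54800 m / 0.764 m/s = 71730 s = 0.8302 d.
k_1 L₀/(k_a−k_1) = 0.106×30.9/(0.793−0.106) = 3.275/0.6870 = 4.768 mg/L.
e^(−k_1 t) = e^(−0.106×0.8302) = 0.9158; e^(−k_a t) = e^(−0.793×0.8302) = 0.5177.
D = 4.768 × (0.9158 − 0.5177) + 1.27 × 0.5177 = 1.898 + 0.6575 = 2.555 mg/L.
DO = C_s − D = 10.7 − 2.555 = 8.145 mg/L.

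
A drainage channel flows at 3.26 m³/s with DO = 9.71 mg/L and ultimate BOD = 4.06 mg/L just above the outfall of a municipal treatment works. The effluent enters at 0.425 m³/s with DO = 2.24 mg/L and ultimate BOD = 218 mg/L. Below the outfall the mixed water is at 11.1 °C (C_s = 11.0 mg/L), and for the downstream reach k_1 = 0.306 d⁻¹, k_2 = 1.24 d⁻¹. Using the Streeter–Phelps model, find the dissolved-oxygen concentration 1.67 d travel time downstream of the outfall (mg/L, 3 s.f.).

Mixed DO = (3.26×9.71 + 0.425×2.24)/(3.26+0.425) = 32.61/3.685 = 8.848 mg/L.
Mixed L₀ = (3.26×4.06 + 0.425×218)/(3.685) = 105.9/3.685 = 28.73 mg/L.
Initial deficit D₀ = C_s − DO₀ = 11.0 − 8.848 = 2.152 mg/L.
D(1.67) = [0.306×28.73/(1.24−0.306)](e^(−0.306×1.67) − e^(−1.24×1.67)) + 2.152 e^(−1.24×1.67)
= 9.414 × (0.5999 − 0.1261) + 2.152 × 0.1261 = 4.732 mg/L.
DO = 11.0 − 4.732 = 6.268 mg/L.

DO ≈ 6.27 mg/L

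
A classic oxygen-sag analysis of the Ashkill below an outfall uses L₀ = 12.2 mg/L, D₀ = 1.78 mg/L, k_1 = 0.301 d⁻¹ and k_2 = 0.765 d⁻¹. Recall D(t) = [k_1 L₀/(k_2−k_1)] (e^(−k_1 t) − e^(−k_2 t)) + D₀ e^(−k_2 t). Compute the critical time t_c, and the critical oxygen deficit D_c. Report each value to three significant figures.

At the critical point dD/dt = 0, so k_1 L₀ e^(−k_1 t) = k_2 D. Substituting D(t) from the Streeter–Phelps equation and solving for t gives
t_c = ln[(k_2/k_1)(1 − D₀(k_2−k_1)/(k_1 L₀))] / (k_2−k_1).
Here k_2−k_1 = 0.4640 d⁻¹ and 1 − D₀(k_2−k_1)/(k_1 L₀) = 1 − 1.78×0.4640/(0.301×12.2) = 0.7751, so
t_c = ln(2.542 × 0.7751) / 0.4640 = 0.6780 / 0.4640 = 1.461 d.
D_c = (k_1/k_2) L₀ e^(−k_1 t_c) = (0.301/0.765) × 12.2 × e^(−0.301×1.461) = 0.3935 × 12.2 × 0.6442 = 3.092 mg/L.

t_c ≈ 1.46 d; D_c ≈ 3.09 mg/L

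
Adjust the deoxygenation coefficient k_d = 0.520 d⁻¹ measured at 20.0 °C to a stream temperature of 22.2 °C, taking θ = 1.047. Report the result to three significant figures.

k_d ≈ 0.575 d⁻¹

k_d(T₂) = k_d(T₁) · θ^(T₂−T₁) = 0.520 × 1.047^(22.2−20.0)
= 0.520 × 1.047^2.20 = 0.520 × 1.106 = 0.5753 d⁻¹.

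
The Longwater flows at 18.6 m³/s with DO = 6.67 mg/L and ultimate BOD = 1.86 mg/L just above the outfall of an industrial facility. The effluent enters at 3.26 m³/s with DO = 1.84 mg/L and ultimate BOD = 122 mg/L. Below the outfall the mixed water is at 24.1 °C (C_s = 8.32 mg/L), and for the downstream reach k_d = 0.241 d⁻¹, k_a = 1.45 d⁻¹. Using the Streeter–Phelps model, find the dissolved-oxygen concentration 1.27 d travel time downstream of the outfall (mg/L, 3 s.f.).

DO ≈ 5.67 mg/L

Mixed DO = (18.6×6.67 + 3.26×1.84)/(18.6+3.26) = 130.1/21.86 = 5.950 mg/L.
Mixed L₀ = (18.6×1.86 + 3.26×122)/(21.86) = 432.3/21.86 = 19.78 mg/L.
Initial deficit D₀ = C_s − DO₀ = 8.32 − 5.950 = 2.370 mg/L.
D(1.27) = [0.241×19.78/(1.45−0.241)](e^(−0.241×1.27) − e^(−1.45×1.27)) + 2.370 e^(−1.45×1.27)
= 3.942 × (0.7363 − 0.1586) + 2.370 × 0.1586 = 2.654 mg/L.
DO = 8.32 − 2.654 = 5.666 mg/L.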